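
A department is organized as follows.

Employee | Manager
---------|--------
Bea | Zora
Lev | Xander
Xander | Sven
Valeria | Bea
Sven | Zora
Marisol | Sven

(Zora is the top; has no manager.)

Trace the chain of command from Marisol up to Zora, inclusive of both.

Marisol reports to Sven. Sven reports to Zora. Zora is at the top.

Marisol -> Sven -> Zora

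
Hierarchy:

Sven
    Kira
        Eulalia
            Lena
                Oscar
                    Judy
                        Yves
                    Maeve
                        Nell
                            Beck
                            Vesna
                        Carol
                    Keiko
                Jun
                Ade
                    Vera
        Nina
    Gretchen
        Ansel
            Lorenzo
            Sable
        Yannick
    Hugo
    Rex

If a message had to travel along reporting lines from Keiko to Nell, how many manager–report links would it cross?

Keiko is 1 level below Oscar, and Nell is 2 levels below Oscar (their lowest common manager). The shortest path runs up from Keiko to Oscar and back down to Nell: 1 + 2 = 3 links.

3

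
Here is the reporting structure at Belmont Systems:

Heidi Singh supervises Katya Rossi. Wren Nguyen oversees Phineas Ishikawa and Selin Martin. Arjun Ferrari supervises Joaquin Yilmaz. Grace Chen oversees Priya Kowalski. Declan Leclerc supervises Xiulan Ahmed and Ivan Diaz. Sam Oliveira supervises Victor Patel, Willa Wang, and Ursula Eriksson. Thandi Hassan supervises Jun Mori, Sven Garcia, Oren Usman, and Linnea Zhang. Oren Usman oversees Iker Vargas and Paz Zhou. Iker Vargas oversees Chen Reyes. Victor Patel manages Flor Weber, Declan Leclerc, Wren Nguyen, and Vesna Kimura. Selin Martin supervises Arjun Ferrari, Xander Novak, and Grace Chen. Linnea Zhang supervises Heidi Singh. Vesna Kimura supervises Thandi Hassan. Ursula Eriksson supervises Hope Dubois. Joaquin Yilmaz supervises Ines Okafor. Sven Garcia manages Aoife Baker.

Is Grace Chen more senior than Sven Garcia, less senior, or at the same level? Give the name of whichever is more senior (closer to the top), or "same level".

same level

Both Grace Chen and Sven Garcia are 4 levels below Sam Oliveira.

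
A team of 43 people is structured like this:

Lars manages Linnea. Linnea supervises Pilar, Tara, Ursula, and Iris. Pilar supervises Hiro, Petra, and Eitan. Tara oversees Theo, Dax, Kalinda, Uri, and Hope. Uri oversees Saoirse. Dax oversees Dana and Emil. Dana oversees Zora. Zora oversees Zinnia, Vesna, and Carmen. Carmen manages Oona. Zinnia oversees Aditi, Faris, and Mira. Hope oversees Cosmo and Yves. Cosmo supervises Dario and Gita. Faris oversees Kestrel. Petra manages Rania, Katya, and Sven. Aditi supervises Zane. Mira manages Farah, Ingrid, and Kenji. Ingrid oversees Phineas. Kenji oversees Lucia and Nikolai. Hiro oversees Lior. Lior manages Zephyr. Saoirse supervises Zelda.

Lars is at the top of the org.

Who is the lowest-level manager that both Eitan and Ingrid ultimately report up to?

Linnea

Eitan's chain of managers is Pilar, Linnea, Lars. Ingrid's chain of managers is Mira, Zinnia, Zora, Dana, Dax, Tara, Linnea, Lars. The first manager that appears in both chains is Linnea.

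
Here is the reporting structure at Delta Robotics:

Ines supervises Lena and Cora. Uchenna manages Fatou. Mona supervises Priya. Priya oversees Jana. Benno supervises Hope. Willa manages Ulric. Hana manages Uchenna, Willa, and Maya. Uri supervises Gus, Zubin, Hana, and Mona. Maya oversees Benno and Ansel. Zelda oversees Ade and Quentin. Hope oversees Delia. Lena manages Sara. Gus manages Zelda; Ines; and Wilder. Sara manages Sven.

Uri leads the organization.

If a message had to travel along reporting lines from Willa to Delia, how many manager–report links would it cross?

5

Willa is 1 level below Hana, and Delia is 4 levels below Hana (their lowest common manager). The shortest path runs up from Willa to Hana and back down to Delia: 1 + 4 = 5 links.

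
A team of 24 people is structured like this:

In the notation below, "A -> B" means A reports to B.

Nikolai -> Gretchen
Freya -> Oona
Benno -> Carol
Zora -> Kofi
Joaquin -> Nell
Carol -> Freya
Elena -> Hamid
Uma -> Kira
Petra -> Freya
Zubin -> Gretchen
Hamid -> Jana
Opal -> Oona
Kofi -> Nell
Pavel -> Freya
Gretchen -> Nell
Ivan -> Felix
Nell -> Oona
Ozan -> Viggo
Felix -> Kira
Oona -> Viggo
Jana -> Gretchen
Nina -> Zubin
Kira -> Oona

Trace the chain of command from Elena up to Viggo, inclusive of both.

Elena reports to Hamid. Hamid reports to Jana. Jana reports to Gretchen. Gretchen reports to Nell. Nell reports to Oona. Oona reports to Viggo. Viggo is at the top.

Elena -> Hamid -> Jana -> Gretchen -> Nell -> Oona -> Viggo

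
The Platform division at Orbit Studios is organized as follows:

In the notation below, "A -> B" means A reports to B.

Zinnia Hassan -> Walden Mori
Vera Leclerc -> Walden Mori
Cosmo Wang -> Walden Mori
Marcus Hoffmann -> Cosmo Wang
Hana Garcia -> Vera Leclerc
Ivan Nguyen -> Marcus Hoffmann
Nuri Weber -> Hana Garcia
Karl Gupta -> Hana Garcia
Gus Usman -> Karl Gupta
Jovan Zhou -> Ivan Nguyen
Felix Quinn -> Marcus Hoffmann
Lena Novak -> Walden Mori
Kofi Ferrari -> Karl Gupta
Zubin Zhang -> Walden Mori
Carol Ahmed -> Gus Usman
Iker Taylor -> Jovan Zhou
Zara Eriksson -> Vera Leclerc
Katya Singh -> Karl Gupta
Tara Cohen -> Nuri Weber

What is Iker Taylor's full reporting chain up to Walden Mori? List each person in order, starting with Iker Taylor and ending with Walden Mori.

Iker Taylor reports to Jovan Zhou. Jovan Zhou reports to Ivan Nguyen. Ivan Nguyen reports to Marcus Hoffmann. Marcus Hoffmann reports to Cosmo Wang. Cosmo Wang reports to Walden Mori. Walden Mori is at the top.

Iker Taylor -> Jovan Zhou -> Ivan Nguyen -> Marcus Hoffmann -> Cosmo Wang -> Walden Mori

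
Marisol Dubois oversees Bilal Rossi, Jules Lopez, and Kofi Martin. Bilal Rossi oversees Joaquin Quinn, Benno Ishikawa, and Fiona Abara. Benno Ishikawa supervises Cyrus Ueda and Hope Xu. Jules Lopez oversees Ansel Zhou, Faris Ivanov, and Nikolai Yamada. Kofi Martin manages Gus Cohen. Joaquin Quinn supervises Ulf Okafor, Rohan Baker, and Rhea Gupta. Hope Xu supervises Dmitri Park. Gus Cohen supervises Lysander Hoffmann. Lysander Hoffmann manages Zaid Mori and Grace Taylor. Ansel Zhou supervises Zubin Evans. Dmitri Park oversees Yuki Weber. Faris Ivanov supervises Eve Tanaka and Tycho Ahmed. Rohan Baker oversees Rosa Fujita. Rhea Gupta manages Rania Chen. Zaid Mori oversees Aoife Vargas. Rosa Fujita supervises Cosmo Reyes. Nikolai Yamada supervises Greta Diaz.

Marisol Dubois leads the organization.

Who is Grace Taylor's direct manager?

Grace Taylor reports directly to Lysander Hoffmann.

Lysander Hoffmann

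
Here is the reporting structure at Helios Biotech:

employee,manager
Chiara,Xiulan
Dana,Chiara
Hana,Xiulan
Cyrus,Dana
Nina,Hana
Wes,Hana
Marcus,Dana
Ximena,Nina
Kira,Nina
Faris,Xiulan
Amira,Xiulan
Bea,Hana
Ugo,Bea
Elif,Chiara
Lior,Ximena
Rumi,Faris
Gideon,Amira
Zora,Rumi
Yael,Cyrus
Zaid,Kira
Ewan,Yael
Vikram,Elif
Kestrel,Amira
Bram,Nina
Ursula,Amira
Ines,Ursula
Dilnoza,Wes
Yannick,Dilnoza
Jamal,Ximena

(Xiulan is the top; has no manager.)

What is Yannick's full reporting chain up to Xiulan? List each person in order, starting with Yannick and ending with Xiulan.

Yannick reports to Dilnoza. Dilnoza reports to Wes. Wes reports to Hana. Hana reports to Xiulan. Xiulan is at the top.

Yannick -> Dilnoza -> Wes -> Hana -> Xiulan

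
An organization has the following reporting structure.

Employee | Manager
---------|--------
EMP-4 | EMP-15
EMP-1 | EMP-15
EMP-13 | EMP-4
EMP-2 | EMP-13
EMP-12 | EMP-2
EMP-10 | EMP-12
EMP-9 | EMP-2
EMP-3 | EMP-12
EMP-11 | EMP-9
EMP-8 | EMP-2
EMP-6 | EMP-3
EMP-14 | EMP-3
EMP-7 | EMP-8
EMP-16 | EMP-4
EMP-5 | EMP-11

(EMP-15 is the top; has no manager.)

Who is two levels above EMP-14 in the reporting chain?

EMP-14 reports to EMP-3, and EMP-3 reports to EMP-12. So EMP-14's skip-level manager is EMP-12.

EMP-12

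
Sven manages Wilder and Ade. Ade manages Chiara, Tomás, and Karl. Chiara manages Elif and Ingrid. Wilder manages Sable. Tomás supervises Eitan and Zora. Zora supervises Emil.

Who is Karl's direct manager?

Karl reports directly to Ade.

Ade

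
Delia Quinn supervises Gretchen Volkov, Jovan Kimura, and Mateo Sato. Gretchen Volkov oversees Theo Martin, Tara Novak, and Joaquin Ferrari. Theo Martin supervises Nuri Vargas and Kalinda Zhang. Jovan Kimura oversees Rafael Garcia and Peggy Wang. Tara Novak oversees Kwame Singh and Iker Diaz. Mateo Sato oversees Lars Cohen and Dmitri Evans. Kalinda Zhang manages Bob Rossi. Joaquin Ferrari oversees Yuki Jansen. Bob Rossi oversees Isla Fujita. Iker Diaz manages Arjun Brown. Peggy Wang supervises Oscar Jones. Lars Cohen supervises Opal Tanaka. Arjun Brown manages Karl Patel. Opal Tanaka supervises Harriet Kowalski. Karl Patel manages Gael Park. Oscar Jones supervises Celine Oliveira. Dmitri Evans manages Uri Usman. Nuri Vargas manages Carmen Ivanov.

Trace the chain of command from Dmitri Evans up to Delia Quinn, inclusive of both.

Dmitri Evans reports to Mateo Sato. Mateo Sato reports to Delia Quinn. Delia Quinn is at the top.

Dmitri Evans -> Mateo Sato -> Delia Quinn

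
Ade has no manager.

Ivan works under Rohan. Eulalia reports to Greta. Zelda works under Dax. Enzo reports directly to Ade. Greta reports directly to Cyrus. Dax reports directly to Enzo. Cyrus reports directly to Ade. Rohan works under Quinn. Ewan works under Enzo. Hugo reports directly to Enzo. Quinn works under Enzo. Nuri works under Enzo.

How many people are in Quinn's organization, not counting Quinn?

2

Quinn directly manages Rohan. Under Rohan: Ivan (1). That's 2 in total.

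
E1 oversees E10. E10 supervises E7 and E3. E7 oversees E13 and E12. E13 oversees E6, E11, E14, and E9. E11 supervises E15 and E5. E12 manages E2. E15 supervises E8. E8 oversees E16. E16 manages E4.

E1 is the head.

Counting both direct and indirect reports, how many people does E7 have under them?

E7 directly manages E13, E12. Under E13: E6, E14, E9, E11, E5, E15, E8, E16, E4 (9). Under E12: E2 (1). So E7's organization is 2 direct reports plus everyone under them: 10 + 2 = 12.

12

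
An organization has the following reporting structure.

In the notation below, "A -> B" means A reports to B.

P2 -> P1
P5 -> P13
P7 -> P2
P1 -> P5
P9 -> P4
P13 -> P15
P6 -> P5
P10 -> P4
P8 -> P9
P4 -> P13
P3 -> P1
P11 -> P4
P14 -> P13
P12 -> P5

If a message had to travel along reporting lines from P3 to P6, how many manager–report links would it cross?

P3 is 2 levels below P5, and P6 is 1 level below P5 (their lowest common manager). The shortest path runs up from P3 to P5 and back down to P6: 2 + 1 = 3 links.

3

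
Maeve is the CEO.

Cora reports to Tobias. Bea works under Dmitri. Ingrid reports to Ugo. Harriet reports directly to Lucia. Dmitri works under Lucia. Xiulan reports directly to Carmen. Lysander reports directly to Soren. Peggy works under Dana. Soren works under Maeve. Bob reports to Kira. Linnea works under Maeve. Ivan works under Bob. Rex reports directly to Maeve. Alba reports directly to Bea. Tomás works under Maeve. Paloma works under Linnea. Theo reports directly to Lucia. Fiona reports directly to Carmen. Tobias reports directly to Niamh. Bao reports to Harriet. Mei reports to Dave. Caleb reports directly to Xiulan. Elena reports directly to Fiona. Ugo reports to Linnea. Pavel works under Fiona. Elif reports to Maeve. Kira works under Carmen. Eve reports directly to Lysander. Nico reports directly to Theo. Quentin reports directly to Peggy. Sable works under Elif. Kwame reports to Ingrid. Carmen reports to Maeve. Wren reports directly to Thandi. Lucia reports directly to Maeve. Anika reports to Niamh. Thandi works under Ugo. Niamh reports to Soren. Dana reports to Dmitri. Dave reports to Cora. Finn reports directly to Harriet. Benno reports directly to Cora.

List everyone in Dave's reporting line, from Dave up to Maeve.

Dave -> Cora -> Tobias -> Niamh -> Soren -> Maeve

Dave reports to Cora. Cora reports to Tobias. Tobias reports to Niamh. Niamh reports to Soren. Soren reports to Maeve. Maeve is at the top.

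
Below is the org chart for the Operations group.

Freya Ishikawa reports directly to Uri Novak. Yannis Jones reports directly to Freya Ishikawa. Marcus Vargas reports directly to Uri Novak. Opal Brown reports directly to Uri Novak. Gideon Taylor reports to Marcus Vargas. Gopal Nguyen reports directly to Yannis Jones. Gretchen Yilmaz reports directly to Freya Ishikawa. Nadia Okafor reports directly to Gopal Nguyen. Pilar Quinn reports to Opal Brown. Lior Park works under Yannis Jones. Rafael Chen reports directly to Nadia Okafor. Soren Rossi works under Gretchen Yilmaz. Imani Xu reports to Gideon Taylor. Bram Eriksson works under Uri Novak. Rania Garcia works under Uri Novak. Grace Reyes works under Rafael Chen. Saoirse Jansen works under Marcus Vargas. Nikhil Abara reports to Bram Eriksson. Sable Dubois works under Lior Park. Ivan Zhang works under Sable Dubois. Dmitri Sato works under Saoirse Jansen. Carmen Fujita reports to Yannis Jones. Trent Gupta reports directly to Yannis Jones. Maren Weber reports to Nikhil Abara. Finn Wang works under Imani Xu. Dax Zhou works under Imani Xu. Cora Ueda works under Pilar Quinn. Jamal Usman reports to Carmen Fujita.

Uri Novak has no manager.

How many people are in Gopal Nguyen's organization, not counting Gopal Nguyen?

Gopal Nguyen directly manages Nadia Okafor. Under Nadia Okafor: Rafael Chen, Grace Reyes (2). That's 3 in total.

3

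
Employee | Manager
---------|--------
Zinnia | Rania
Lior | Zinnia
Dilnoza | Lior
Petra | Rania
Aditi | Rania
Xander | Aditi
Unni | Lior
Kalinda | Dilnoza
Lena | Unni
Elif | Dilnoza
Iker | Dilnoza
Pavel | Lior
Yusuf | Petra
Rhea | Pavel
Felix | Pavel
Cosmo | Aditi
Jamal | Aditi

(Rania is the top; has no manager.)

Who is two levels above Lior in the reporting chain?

Lior reports to Zinnia, and Zinnia reports to Rania. So Lior's skip-level manager is Rania.

Rania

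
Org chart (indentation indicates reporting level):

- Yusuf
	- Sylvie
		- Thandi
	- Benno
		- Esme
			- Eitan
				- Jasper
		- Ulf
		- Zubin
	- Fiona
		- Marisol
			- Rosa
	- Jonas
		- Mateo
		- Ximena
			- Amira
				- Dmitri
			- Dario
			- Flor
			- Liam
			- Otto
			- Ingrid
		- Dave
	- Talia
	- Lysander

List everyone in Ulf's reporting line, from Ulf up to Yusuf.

Ulf -> Benno -> Yusuf

Ulf reports to Benno. Benno reports to Yusuf. Yusuf is at the top.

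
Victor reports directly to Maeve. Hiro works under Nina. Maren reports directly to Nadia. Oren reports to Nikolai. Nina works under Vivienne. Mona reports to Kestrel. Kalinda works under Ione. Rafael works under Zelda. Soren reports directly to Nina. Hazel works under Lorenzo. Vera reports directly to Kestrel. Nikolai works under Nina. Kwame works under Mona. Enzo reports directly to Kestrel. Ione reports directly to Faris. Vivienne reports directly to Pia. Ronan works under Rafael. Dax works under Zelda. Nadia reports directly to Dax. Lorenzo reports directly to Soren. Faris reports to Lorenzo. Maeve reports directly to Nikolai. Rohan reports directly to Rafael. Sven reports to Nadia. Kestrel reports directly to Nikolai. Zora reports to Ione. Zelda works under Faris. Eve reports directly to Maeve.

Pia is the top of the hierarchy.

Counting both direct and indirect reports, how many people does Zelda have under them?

7

Zelda directly manages Dax, Rafael. Under Dax: Nadia, Maren, Sven (3). Under Rafael: Ronan, Rohan (2). So Zelda's organization is 2 direct reports plus everyone under them: 4 + 3 = 7.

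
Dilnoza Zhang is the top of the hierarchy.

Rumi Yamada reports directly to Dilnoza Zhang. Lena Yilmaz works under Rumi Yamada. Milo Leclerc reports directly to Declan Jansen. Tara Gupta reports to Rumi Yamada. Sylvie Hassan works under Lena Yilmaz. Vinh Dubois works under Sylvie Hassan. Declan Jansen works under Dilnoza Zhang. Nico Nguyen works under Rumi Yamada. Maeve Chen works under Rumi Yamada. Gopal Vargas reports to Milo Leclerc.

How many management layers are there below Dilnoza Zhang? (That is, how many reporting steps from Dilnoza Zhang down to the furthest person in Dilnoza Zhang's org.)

The longest chain under Dilnoza Zhang runs Dilnoza Zhang → Rumi Yamada → Lena Yilmaz → Sylvie Hassan → Vinh Dubois, which is 4 levels below Dilnoza Zhang.

4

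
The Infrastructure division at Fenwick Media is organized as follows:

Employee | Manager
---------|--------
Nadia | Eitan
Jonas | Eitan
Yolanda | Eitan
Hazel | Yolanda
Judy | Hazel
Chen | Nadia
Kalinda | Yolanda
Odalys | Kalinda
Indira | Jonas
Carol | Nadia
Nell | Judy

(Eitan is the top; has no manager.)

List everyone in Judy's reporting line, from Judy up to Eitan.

Judy reports to Hazel. Hazel reports to Yolanda. Yolanda reports to Eitan. Eitan is at the top.

Judy -> Hazel -> Yolanda -> Eitan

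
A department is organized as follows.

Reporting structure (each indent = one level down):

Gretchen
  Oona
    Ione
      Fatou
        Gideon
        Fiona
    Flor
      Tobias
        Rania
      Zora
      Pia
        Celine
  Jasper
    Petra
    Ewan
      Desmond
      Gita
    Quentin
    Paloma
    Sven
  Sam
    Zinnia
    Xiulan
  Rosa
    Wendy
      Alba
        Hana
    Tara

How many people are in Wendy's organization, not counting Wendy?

Wendy directly manages Alba. Under Alba: Hana (1). That's 2 in total.

2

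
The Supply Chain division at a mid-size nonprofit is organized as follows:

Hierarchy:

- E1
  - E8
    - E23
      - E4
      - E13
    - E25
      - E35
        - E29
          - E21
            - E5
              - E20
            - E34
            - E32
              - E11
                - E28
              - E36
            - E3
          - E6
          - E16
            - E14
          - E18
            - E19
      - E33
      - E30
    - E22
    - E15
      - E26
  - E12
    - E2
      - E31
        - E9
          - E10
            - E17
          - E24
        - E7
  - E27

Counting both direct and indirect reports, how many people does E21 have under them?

8

E21 directly manages E5, E34, E32, E3. Under E5: E20 (1). E34 has no reports. Under E32: E36, E11, E28 (3). E3 has no reports. So E21's organization is 4 direct reports plus everyone under them: 2 + 1 + 4 + 1 = 8.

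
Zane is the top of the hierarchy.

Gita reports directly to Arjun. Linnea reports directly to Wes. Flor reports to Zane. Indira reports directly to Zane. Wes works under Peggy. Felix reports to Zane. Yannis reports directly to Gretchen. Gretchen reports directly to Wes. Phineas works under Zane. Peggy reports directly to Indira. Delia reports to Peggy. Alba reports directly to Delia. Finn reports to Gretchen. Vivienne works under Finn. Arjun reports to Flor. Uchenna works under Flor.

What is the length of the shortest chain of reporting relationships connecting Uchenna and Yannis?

Uchenna is 2 levels below Zane, and Yannis is 5 levels below Zane (their lowest common manager). The shortest path runs up from Uchenna to Zane and back down to Yannis: 2 + 5 = 7 links.

7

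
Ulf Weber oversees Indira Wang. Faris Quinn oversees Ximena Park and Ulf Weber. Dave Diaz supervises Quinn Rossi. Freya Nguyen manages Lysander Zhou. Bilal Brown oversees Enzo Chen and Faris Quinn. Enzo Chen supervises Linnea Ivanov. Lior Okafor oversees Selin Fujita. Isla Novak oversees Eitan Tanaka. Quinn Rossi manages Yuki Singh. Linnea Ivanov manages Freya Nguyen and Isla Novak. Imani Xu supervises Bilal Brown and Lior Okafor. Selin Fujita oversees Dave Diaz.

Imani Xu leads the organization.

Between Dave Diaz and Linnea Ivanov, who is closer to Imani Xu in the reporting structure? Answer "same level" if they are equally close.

same level

Both Dave Diaz and Linnea Ivanov are 3 levels below Imani Xu.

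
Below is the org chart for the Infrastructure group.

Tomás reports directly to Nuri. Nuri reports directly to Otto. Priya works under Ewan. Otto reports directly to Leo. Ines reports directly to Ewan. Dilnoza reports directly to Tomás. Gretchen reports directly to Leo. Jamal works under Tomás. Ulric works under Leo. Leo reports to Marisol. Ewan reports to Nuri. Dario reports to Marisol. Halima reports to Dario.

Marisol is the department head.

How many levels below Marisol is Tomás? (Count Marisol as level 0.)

4

Chain from Tomás up to Marisol: Tomás → Nuri → Otto → Leo → Marisol. That is 4 steps up, so Tomás is 4 levels below Marisol.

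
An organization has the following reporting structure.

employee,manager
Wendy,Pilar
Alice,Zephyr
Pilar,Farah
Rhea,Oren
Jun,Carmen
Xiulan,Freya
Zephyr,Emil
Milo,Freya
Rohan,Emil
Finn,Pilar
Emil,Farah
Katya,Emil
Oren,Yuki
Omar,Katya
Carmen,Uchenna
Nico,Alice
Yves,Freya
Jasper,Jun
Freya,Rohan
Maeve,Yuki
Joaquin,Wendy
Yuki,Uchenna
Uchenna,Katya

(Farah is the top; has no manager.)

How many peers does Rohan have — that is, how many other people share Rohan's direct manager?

Rohan reports to Emil. Emil's other direct reports are Katya, Zephyr — 2 peers.

2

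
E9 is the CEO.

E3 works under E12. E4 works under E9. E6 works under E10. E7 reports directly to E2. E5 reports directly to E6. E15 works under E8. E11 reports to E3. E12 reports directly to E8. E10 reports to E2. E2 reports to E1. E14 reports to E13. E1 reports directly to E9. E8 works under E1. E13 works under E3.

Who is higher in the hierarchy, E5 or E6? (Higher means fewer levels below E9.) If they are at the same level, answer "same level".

E5 is 5 levels below E9; E6 is 4. E6 is higher.

E6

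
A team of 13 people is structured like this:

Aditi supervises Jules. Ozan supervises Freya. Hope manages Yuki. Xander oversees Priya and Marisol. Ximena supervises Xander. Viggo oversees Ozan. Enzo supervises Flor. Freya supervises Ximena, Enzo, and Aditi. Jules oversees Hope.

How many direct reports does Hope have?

Hope directly manages Yuki. That is 1 direct report.

1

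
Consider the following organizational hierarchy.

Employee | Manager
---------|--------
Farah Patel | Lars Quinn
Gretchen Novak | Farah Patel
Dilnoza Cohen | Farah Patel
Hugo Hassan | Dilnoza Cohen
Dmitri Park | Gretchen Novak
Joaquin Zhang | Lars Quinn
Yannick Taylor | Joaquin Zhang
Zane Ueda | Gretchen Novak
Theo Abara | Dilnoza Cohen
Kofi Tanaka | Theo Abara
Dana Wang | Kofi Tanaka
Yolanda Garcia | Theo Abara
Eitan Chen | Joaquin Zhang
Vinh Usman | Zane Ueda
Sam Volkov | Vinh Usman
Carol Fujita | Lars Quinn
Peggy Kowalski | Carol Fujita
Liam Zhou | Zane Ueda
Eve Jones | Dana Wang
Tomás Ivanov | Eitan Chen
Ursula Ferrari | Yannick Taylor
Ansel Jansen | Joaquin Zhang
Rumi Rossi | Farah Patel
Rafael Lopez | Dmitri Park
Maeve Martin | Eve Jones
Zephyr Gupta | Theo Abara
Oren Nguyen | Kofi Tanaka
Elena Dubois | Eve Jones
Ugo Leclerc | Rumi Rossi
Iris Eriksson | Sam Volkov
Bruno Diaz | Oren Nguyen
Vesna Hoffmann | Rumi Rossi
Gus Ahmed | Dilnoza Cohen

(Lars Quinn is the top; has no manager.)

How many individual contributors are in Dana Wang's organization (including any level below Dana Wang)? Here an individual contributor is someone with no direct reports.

2

The people in Dana Wang's organization with no one reporting to them are Elena Dubois, Maeve Martin. That is 2.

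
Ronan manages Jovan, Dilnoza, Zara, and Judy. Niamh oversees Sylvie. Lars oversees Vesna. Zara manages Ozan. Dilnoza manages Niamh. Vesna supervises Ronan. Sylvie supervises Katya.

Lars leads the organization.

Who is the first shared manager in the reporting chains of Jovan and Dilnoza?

Ronan

Jovan's chain of managers is Ronan, Vesna, Lars. Dilnoza's chain of managers is Ronan, Vesna, Lars. The first manager that appears in both chains is Ronan.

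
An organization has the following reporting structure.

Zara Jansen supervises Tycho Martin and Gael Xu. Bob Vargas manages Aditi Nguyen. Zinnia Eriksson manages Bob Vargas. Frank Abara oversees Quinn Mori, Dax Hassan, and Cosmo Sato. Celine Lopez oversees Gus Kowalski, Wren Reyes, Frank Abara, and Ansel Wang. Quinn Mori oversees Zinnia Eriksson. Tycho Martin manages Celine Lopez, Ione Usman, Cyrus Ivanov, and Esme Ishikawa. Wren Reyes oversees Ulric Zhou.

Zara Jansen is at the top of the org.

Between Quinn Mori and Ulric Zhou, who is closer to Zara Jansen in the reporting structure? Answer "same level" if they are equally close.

Both Quinn Mori and Ulric Zhou are 4 levels below Zara Jansen.

same level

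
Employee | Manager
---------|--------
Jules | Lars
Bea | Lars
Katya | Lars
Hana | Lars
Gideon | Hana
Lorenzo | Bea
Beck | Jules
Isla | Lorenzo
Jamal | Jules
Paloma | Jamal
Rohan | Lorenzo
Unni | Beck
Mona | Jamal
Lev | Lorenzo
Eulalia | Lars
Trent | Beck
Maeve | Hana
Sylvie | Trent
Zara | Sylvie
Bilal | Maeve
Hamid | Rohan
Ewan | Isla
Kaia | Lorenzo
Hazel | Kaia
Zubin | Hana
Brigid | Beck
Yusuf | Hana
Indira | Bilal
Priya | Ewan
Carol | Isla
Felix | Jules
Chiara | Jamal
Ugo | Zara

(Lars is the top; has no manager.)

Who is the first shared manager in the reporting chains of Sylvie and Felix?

Jules

Sylvie's chain of managers is Trent, Beck, Jules, Lars. Felix's chain of managers is Jules, Lars. The first manager that appears in both chains is Jules.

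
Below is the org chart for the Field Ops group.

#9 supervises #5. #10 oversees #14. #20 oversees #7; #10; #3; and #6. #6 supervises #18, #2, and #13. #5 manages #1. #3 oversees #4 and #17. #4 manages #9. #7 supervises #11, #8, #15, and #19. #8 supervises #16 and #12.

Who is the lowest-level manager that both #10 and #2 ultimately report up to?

#20

#10's chain of managers is #20. #2's chain of managers is #6, #20. The first manager that appears in both chains is #20.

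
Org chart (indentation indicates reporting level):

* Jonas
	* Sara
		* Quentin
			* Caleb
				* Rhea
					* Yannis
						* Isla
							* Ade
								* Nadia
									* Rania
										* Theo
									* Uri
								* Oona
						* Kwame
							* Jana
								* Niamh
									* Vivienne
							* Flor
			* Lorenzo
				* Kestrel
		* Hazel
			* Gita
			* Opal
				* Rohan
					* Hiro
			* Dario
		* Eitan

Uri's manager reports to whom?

Ade

Uri reports to Nadia, and Nadia reports to Ade. So Uri's skip-level manager is Ade.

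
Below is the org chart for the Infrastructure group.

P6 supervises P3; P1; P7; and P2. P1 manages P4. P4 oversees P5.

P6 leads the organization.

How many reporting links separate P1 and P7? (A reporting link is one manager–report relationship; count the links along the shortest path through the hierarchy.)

P1 is 1 level below P6, and P7 is 1 level below P6 (their lowest common manager). The shortest path runs up from P1 to P6 and back down to P7: 1 + 1 = 2 links.

2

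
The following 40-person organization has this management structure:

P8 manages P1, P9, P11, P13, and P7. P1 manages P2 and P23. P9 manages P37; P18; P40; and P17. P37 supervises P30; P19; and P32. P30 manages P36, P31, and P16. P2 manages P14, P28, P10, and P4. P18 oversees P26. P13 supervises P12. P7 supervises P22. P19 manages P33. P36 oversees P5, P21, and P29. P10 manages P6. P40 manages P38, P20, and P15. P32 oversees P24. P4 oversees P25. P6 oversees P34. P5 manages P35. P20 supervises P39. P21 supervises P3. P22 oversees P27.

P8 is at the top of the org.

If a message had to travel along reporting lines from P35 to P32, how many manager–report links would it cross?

5

P35 is 4 levels below P37, and P32 is 1 level below P37 (their lowest common manager). The shortest path runs up from P35 to P37 and back down to P32: 4 + 1 = 5 links.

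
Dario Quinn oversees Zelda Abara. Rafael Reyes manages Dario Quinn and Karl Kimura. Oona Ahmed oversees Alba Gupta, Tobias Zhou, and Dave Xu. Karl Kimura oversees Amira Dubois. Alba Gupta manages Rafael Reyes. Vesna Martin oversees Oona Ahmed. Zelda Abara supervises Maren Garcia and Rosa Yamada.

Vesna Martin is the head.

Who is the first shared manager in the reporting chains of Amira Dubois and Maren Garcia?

Amira Dubois's chain of managers is Karl Kimura, Rafael Reyes, Alba Gupta, Oona Ahmed, Vesna Martin. Maren Garcia's chain of managers is Zelda Abara, Dario Quinn, Rafael Reyes, Alba Gupta, Oona Ahmed, Vesna Martin. The first manager that appears in both chains is Rafael Reyes.

Rafael Reyes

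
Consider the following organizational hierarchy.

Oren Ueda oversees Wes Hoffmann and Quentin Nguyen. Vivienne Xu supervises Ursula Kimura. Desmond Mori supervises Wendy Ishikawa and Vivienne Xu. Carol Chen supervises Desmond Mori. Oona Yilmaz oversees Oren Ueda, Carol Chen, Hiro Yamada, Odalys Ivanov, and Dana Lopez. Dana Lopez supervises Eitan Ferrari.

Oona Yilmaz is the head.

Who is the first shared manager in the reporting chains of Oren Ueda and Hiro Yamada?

Oren Ueda's chain of managers is Oona Yilmaz. Hiro Yamada's chain of managers is Oona Yilmaz. The first manager that appears in both chains is Oona Yilmaz.

Oona Yilmaz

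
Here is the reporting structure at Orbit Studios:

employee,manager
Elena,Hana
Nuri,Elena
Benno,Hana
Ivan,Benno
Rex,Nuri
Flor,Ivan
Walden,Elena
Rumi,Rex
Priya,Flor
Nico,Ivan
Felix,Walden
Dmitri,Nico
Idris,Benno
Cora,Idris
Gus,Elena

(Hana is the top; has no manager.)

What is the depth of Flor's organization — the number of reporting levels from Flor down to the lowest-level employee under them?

1

The longest chain under Flor runs Flor → Priya, which is 1 level below Flor.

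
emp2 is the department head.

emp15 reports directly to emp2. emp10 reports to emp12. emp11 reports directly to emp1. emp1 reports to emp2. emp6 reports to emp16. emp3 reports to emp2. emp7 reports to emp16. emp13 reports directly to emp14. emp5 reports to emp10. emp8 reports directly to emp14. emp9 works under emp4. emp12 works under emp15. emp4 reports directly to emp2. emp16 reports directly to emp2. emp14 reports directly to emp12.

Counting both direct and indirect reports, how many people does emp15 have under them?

emp15 directly manages emp12. Under emp12: emp10, emp5, emp14, emp8, emp13 (5). That's 6 in total.

6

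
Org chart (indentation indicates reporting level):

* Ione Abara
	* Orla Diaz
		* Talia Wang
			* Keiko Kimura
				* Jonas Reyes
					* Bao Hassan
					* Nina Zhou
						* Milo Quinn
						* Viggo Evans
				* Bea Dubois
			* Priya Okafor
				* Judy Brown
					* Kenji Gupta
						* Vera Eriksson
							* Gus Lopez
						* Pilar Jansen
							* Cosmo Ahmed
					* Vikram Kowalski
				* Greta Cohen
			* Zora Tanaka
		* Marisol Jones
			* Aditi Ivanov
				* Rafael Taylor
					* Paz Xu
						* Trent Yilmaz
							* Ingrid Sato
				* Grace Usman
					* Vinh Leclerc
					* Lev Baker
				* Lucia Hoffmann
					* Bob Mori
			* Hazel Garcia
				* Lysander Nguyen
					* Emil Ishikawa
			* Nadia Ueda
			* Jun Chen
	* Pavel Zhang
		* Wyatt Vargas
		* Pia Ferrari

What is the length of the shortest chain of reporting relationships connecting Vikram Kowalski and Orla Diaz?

4

Vikram Kowalski is in Orla Diaz's organization: the chain from Vikram Kowalski up to Orla Diaz is Vikram Kowalski → Judy Brown → Priya Okafor → Talia Wang → Orla Diaz, which is 4 links.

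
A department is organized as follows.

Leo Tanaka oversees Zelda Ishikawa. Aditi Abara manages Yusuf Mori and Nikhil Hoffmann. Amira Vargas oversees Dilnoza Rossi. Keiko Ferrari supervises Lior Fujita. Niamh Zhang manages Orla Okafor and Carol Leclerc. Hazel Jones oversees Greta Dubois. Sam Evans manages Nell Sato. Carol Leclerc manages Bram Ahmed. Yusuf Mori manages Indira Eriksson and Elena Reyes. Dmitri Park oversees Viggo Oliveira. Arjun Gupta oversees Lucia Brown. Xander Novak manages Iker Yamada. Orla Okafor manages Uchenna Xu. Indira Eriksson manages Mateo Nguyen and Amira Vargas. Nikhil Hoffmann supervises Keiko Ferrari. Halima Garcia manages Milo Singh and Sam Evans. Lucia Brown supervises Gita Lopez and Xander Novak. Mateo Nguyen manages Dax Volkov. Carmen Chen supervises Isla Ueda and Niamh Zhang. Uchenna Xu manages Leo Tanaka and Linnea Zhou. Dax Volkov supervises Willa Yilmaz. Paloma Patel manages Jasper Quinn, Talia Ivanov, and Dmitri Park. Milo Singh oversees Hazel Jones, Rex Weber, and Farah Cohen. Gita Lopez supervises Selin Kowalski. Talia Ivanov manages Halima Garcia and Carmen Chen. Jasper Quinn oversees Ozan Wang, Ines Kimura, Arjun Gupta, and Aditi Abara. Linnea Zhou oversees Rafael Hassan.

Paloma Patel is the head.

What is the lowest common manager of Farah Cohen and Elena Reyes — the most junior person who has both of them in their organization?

Farah Cohen's chain of managers is Milo Singh, Halima Garcia, Talia Ivanov, Paloma Patel. Elena Reyes's chain of managers is Yusuf Mori, Aditi Abara, Jasper Quinn, Paloma Patel. The first manager that appears in both chains is Paloma Patel.

Paloma Patel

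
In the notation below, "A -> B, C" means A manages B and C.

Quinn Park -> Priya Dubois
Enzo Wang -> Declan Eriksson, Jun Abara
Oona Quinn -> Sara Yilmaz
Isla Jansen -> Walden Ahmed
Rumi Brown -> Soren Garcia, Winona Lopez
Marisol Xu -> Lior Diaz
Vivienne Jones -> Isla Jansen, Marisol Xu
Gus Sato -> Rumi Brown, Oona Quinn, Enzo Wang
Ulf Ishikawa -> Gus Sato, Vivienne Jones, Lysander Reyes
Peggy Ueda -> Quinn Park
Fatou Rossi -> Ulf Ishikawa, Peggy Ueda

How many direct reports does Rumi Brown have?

Rumi Brown directly manages Soren Garcia, Winona Lopez. That is 2 direct reports.

2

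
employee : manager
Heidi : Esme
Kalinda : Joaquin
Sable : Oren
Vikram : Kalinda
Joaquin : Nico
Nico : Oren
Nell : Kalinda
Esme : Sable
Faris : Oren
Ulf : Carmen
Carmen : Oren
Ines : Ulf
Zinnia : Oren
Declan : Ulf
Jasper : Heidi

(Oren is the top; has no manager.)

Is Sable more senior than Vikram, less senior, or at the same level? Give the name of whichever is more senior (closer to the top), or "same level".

Sable is 1 level below Oren; Vikram is 4. Sable is higher.

Sable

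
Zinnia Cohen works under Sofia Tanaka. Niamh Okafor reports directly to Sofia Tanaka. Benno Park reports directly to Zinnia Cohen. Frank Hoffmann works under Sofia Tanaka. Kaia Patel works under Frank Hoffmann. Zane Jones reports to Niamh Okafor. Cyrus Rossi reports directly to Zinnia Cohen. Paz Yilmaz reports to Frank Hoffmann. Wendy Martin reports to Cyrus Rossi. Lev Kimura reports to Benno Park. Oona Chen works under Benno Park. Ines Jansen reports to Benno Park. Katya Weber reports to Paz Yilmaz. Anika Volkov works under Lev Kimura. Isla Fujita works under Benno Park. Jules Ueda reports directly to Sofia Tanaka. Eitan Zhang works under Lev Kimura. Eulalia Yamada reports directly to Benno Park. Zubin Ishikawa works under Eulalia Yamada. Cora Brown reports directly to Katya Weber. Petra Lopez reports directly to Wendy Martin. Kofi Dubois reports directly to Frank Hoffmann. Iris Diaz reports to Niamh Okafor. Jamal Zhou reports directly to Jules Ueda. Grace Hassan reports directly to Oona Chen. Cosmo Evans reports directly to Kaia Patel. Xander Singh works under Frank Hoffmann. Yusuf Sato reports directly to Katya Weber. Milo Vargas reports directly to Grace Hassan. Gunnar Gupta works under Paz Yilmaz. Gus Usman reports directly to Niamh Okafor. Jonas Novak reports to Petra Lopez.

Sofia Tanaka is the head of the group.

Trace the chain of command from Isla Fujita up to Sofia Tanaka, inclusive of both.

Isla Fujita reports to Benno Park. Benno Park reports to Zinnia Cohen. Zinnia Cohen reports to Sofia Tanaka. Sofia Tanaka is at the top.

Isla Fujita -> Benno Park -> Zinnia Cohen -> Sofia Tanaka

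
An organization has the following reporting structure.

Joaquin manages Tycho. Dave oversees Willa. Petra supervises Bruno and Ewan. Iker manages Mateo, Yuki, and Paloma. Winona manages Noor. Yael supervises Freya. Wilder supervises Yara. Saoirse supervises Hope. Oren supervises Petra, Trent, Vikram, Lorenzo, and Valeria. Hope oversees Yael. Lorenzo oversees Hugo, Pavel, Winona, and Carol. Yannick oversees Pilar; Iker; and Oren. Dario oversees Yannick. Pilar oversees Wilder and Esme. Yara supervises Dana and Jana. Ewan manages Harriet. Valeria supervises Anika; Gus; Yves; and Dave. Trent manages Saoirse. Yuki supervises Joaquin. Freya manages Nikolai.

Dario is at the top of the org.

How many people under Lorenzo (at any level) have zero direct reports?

4

The people in Lorenzo's organization with no one reporting to them are Hugo, Noor, Pavel, Carol. That is 4.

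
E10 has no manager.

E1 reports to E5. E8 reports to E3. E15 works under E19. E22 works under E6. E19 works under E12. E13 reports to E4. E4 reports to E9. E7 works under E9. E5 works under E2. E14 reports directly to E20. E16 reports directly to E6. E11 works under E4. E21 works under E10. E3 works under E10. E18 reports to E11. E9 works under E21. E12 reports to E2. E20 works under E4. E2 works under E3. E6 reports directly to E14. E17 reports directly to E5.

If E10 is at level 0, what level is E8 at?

2

Chain from E8 up to E10: E8 → E3 → E10. That is 2 steps up, so E8 is 2 levels below E10.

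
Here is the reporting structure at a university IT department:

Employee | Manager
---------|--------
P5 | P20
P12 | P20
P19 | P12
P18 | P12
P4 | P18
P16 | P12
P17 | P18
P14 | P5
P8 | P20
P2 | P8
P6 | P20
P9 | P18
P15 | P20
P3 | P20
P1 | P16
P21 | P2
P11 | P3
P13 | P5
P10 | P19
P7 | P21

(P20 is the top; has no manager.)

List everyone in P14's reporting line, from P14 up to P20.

P14 reports to P5. P5 reports to P20. P20 is at the top.

P14 -> P5 -> P20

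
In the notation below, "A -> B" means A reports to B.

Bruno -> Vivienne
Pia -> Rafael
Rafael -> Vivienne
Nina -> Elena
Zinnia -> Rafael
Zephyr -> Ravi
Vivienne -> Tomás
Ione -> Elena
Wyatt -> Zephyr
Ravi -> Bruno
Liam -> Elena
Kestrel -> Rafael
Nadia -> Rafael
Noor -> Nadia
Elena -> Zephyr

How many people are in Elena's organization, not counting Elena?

Elena directly manages Nina, Ione, Liam. Nina has no reports. Ione has no reports. Liam has no reports. So Elena's organization is 3 direct reports plus everyone under them: 1 + 1 + 1 = 3.

3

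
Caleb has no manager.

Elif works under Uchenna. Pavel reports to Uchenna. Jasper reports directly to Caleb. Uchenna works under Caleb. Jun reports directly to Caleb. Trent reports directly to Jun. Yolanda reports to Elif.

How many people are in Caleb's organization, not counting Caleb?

Caleb directly manages Jun, Uchenna, Jasper. Under Jun: Trent (1). Under Uchenna: Elif, Yolanda, Pavel (3). Jasper has no reports. So Caleb's organization is 3 direct reports plus everyone under them: 2 + 4 + 1 = 7.

7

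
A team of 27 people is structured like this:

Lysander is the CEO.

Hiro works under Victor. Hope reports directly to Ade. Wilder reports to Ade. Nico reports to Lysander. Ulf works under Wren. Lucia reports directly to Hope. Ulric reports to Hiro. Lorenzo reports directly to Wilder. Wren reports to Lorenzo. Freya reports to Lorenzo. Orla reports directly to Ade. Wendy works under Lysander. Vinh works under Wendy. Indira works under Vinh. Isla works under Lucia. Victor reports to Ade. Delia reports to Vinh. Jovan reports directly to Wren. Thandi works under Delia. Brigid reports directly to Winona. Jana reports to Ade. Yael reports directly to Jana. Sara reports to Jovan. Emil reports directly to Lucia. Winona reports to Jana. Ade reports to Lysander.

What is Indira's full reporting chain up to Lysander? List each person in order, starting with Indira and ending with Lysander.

Indira -> Vinh -> Wendy -> Lysander

Indira reports to Vinh. Vinh reports to Wendy. Wendy reports to Lysander. Lysander is at the top.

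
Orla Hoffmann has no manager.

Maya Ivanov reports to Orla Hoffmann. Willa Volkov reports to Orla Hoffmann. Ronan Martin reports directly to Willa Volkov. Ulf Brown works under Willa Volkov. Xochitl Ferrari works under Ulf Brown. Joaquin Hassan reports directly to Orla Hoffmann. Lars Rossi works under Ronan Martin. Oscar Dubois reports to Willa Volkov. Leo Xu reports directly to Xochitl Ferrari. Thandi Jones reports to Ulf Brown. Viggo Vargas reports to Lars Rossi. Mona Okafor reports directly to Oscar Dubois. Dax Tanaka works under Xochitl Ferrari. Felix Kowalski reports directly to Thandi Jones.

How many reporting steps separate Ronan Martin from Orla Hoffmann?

Chain from Ronan Martin up to Orla Hoffmann: Ronan Martin → Willa Volkov → Orla Hoffmann. That is 2 steps up, so Ronan Martin is 2 levels below Orla Hoffmann.

2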